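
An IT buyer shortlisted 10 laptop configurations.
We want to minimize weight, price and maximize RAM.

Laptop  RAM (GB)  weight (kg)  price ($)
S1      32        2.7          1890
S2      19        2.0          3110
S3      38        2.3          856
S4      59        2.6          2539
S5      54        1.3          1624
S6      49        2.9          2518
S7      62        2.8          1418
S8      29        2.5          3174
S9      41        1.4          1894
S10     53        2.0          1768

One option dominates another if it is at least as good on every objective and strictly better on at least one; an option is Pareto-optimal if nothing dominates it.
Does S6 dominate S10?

S6 vs S10: S6 is worse on RAM (49 vs 53), so it does not dominate S10.

No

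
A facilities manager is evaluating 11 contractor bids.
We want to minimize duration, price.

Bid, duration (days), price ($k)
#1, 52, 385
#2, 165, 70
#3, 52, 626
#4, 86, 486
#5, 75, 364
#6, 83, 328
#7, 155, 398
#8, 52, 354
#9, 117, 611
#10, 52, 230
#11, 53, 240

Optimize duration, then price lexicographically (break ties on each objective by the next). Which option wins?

First minimize duration: best is 52, kept {#1, #3, #8, #10}.
Then minimize price: best is 230, kept {#10}.

#10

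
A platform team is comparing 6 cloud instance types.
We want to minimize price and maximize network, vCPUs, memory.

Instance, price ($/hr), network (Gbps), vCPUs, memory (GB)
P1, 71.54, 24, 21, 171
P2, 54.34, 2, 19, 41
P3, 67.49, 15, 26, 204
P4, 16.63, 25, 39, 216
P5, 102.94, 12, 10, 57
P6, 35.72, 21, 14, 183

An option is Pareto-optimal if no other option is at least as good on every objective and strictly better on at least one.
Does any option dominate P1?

P4 vs P1: price 16.63≤71.54, network 25≥24, vCPUs 39≥21, memory 216≥171 — P4 is at least as good on every objective and strictly better on at least one, so P4 dominates P1.

Yes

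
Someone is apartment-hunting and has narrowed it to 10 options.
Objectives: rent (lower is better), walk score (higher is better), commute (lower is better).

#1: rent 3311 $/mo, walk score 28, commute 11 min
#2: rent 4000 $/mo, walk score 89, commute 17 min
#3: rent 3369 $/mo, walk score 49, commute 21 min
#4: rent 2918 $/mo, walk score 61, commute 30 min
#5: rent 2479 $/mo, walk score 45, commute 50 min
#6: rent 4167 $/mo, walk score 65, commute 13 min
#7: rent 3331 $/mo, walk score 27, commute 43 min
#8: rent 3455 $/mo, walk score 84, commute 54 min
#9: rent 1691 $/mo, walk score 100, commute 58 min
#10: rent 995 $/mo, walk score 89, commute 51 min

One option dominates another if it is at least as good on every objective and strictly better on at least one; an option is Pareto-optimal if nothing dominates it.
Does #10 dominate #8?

Yes

#10 vs #8: rent 995≤3455, walk score 89≥84, commute 51≤54 — #10 is at least as good on every objective with at least one strict improvement.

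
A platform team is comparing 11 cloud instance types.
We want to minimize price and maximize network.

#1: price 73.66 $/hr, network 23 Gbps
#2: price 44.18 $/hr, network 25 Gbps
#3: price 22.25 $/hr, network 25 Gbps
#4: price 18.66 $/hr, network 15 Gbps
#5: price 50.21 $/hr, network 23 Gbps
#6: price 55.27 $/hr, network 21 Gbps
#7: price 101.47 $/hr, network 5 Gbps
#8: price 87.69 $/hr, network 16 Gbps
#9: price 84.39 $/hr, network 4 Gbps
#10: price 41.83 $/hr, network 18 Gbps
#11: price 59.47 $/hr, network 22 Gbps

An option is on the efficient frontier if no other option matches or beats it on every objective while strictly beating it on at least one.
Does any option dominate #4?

#1: worse on price (73.66 vs 18.66).
#2: worse on price (44.18 vs 18.66).
#3: worse on price (22.25 vs 18.66).
#5: worse on price (50.21 vs 18.66).
#6: worse on price (55.27 vs 18.66).
#7: worse on price (101.47 vs 18.66).
#8: worse on price (87.69 vs 18.66).
#9: worse on price (84.39 vs 18.66).
#10: worse on price (41.83 vs 18.66).
#11: worse on price (59.47 vs 18.66).
No option is at least as good as #4 on every objective and strictly better on one.

No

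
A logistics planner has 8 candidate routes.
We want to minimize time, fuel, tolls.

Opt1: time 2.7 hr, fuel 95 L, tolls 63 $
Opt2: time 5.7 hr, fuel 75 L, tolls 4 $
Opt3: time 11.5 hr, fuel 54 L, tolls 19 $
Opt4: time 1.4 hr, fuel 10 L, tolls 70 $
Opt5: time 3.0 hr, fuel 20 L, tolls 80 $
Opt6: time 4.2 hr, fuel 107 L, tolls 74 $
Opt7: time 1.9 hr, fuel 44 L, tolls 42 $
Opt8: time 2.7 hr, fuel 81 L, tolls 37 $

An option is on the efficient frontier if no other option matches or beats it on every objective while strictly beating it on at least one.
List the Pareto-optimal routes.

Opt1: dominated by Opt7 (time 1.9≤2.7, fuel 44≤95, tolls 42≤63).
Opt2: not dominated (best tolls).
Opt3: not dominated.
Opt4: not dominated (best time).
Opt5: dominated by Opt4 (time 1.4≤3.0, fuel 10≤20, tolls 70≤80).
Opt6: dominated by Opt1 (time 2.7≤4.2, fuel 95≤107, tolls 63≤74).
Opt7: not dominated.
Opt8: not dominated.

Opt2, Opt3, Opt4, Opt7, Opt8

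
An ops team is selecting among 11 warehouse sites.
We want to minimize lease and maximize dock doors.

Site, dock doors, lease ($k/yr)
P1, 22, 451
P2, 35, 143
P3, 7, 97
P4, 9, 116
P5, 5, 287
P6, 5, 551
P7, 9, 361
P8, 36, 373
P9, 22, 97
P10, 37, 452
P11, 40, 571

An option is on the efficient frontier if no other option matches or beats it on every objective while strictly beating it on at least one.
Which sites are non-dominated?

P1: dominated by P2 (dock doors 35≥22, lease 143≤451).
P2: not dominated.
P3: dominated by P9 (dock doors 22≥7, lease 97≤97).
P4: dominated by P9 (dock doors 22≥9, lease 97≤116).
P5: dominated by P2 (dock doors 35≥5, lease 143≤287).
P6: dominated by P1 (dock doors 22≥5, lease 451≤551).
P7: dominated by P2 (dock doors 35≥9, lease 143≤361).
P8: not dominated.
P9: not dominated.
P10: not dominated.
P11: not dominated (best dock doors).

P2, P8, P9, P10, P11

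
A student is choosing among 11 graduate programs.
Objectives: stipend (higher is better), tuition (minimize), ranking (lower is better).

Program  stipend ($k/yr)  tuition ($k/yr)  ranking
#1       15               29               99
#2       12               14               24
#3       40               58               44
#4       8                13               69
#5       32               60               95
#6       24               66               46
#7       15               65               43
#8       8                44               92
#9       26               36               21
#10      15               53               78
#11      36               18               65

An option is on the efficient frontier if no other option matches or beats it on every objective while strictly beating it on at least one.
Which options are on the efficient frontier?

#1: dominated by #11 (stipend 36≥15, tuition 18≤29, ranking 65≤99).
#2: not dominated.
#3: not dominated (best stipend).
#4: not dominated (best tuition).
#5: dominated by #3 (stipend 40≥32, tuition 58≤60, ranking 44≤95).
#6: dominated by #3 (stipend 40≥24, tuition 58≤66, ranking 44≤46).
#7: dominated by #9 (stipend 26≥15, tuition 36≤65, ranking 21≤43).
#8: dominated by #2 (stipend 12≥8, tuition 14≤44, ranking 24≤92).
#9: not dominated (best ranking).
#10: dominated by #9 (stipend 26≥15, tuition 36≤53, ranking 21≤78).
#11: not dominated.

#2, #3, #4, #9, #11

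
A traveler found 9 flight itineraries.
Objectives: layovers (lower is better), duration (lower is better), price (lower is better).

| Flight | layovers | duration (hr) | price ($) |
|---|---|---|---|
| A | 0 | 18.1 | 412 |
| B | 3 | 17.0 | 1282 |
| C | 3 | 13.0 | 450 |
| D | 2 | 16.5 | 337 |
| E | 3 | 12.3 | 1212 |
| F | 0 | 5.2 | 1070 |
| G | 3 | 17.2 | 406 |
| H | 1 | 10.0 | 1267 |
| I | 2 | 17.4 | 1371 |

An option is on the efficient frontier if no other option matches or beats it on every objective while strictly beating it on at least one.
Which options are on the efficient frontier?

A: not dominated.
B: dominated by C (layovers 3≤3, duration 13.0≤17.0, price 450≤1282).
C: not dominated.
D: not dominated (best price).
E: dominated by F (layovers 0≤3, duration 5.2≤12.3, price 1070≤1212).
F: not dominated (best duration).
G: dominated by D (layovers 2≤3, duration 16.5≤17.2, price 337≤406).
H: dominated by F (layovers 0≤1, duration 5.2≤10.0, price 1070≤1267).
I: dominated by D (layovers 2≤2, duration 16.5≤17.4, price 337≤1371).

A, C, D, F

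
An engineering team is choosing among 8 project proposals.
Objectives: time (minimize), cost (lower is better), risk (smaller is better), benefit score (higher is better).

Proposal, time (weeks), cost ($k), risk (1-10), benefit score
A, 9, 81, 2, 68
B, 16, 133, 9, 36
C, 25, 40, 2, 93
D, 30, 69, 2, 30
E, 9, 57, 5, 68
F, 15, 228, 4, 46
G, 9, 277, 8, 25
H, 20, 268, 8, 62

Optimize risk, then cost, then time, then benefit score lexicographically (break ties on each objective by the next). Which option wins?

C

First minimize risk: best is 2, kept {A, C, D}.
Then minimize cost: best is 40, kept {C}.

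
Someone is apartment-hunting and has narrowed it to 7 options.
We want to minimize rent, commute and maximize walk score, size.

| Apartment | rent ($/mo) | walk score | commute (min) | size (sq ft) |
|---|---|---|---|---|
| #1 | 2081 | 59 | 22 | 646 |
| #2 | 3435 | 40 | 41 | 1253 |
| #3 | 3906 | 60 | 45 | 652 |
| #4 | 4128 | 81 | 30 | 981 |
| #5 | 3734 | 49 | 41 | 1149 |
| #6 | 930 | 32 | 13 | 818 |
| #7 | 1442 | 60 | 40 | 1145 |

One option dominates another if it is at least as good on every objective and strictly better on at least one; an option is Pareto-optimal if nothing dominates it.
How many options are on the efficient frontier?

6

#1: not dominated.
#2: not dominated (best size).
#3: dominated by #7 (rent 1442≤3906, walk score 60≥60, commute 40≤45, size 1145≥652).
#4: not dominated (best walk score).
#5: not dominated.
#6: not dominated (best rent).
#7: not dominated.
Pareto-optimal: #1, #2, #4, #5, #6, #7 → 6.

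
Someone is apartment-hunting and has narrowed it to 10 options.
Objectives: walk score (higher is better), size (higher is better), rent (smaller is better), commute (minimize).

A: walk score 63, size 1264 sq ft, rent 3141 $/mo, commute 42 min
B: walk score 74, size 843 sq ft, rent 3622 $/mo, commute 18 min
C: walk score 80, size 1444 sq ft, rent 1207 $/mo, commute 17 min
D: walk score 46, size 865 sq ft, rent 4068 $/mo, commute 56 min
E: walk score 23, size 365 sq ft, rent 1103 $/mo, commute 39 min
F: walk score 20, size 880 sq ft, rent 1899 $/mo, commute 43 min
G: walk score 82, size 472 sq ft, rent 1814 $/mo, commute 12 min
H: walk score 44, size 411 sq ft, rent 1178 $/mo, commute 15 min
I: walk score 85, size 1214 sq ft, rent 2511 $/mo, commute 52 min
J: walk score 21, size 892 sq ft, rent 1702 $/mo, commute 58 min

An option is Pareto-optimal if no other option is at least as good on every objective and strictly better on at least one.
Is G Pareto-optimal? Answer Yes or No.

A: worse on walk score (63 vs 82).
B: worse on walk score (74 vs 82).
C: worse on walk score (80 vs 82).
D: worse on walk score (46 vs 82).
E: worse on walk score (23 vs 82).
F: worse on walk score (20 vs 82).
H: worse on walk score (44 vs 82).
I: worse on rent (2511 vs 1814).
J: worse on walk score (21 vs 82).
No option is at least as good as G on every objective and strictly better on one.

Yes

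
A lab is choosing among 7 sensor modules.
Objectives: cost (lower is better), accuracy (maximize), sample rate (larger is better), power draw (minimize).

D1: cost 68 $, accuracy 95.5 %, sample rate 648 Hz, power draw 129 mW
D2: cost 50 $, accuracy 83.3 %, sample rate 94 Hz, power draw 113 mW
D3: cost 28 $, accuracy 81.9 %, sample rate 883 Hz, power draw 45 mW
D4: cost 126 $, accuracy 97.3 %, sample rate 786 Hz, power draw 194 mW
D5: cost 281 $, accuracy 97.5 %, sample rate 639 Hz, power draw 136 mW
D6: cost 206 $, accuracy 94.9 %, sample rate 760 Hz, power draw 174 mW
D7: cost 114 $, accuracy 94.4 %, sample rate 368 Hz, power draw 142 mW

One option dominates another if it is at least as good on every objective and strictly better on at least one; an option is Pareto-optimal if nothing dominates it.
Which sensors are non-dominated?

D1: not dominated.
D2: not dominated.
D3: not dominated (best cost).
D4: not dominated.
D5: not dominated (best accuracy).
D6: not dominated.
D7: dominated by D1 (cost 68≤114, accuracy 95.5≥94.4, sample rate 648≥368, power draw 129≤142).

D1, D2, D3, D4, D5, D6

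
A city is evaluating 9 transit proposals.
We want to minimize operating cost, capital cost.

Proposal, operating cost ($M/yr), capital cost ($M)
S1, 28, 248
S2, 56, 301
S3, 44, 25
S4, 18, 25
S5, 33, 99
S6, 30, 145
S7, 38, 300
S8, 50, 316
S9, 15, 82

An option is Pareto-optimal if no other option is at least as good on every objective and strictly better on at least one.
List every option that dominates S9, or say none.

S1: worse on operating cost (28 vs 15).
S2: worse on operating cost (56 vs 15).
S3: worse on operating cost (44 vs 15).
S4: worse on operating cost (18 vs 15).
S5: worse on operating cost (33 vs 15).
S6: worse on operating cost (30 vs 15).
S7: worse on operating cost (38 vs 15).
S8: worse on operating cost (50 vs 15).
No option dominates S9.

none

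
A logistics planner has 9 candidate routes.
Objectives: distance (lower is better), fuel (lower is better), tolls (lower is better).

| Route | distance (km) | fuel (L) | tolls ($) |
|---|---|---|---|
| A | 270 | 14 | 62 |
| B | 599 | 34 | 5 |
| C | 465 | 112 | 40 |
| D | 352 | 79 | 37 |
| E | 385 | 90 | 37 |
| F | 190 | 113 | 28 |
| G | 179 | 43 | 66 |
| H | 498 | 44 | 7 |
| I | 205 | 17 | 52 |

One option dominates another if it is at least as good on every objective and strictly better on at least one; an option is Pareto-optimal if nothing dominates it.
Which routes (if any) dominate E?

D: distance 352≤385, fuel 79≤90, tolls 37≤37 — dominates E.
Others (A, B, C, F, G, H, I) are each worse than E on at least one objective.

D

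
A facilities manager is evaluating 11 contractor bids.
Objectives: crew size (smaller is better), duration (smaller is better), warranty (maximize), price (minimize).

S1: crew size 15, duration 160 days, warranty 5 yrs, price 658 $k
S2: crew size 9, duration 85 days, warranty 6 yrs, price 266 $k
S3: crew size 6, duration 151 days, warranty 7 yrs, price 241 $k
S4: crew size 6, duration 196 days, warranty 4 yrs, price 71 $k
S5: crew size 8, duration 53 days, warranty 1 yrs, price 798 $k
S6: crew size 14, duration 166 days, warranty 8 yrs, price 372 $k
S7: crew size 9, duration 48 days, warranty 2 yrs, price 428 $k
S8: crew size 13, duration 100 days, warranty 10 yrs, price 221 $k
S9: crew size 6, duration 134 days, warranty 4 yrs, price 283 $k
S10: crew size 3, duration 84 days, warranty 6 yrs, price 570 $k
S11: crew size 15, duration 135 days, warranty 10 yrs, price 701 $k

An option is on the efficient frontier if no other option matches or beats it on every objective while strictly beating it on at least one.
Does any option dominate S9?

No

S1: worse on crew size (15 vs 6).
S2: worse on crew size (9 vs 6).
S3: worse on duration (151 vs 134).
S4: worse on duration (196 vs 134).
S5: worse on crew size (8 vs 6).
S6: worse on crew size (14 vs 6).
S7: worse on crew size (9 vs 6).
S8: worse on crew size (13 vs 6).
S10: worse on price (570 vs 283).
S11: worse on crew size (15 vs 6).
No option is at least as good as S9 on every objective and strictly better on one.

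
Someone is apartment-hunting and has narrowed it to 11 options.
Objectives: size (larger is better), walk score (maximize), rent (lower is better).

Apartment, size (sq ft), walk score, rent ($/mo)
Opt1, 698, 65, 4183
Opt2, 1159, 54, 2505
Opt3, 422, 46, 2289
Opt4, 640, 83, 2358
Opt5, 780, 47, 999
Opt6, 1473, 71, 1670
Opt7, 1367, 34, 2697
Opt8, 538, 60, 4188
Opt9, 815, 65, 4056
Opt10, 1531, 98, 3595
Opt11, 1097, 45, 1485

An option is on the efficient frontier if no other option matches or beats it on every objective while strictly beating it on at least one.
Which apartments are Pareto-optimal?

Opt1: dominated by Opt6 (size 1473≥698, walk score 71≥65, rent 1670≤4183).
Opt2: dominated by Opt6 (size 1473≥1159, walk score 71≥54, rent 1670≤2505).
Opt3: dominated by Opt5 (size 780≥422, walk score 47≥46, rent 999≤2289).
Opt4: not dominated.
Opt5: not dominated (best rent).
Opt6: not dominated.
Opt7: dominated by Opt6 (size 1473≥1367, walk score 71≥34, rent 1670≤2697).
Opt8: dominated by Opt1 (size 698≥538, walk score 65≥60, rent 4183≤4188).
Opt9: dominated by Opt6 (size 1473≥815, walk score 71≥65, rent 1670≤4056).
Opt10: not dominated (best size).
Opt11: not dominated.

Opt4, Opt5, Opt6, Opt10, Opt11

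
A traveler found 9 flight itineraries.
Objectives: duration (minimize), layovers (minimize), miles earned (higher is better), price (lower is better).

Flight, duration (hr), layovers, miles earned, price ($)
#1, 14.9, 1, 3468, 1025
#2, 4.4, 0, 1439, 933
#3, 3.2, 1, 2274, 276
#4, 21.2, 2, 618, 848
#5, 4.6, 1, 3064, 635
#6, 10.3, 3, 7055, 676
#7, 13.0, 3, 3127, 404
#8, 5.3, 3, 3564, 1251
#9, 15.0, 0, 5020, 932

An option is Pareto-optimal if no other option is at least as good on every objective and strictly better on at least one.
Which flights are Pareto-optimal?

#1, #2, #3, #5, #6, #7, #8, #9

#1: not dominated.
#2: not dominated.
#3: not dominated (best duration).
#4: dominated by #3 (duration 3.2≤21.2, layovers 1≤2, miles earned 2274≥618, price 276≤848).
#5: not dominated.
#6: not dominated (best miles earned).
#7: not dominated.
#8: not dominated.
#9: not dominated.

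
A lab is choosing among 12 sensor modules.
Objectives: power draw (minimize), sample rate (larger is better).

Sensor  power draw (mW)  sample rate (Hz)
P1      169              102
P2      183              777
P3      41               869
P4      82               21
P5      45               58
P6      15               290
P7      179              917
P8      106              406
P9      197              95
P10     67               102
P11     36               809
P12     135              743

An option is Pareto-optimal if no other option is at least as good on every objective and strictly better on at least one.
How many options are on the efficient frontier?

4

P1: dominated by P3 (power draw 41≤169, sample rate 869≥102).
P2: dominated by P3 (power draw 41≤183, sample rate 869≥777).
P3: not dominated.
P4: dominated by P3 (power draw 41≤82, sample rate 869≥21).
P5: dominated by P3 (power draw 41≤45, sample rate 869≥58).
P6: not dominated (best power draw).
P7: not dominated (best sample rate).
P8: dominated by P3 (power draw 41≤106, sample rate 869≥406).
P9: dominated by P1 (power draw 169≤197, sample rate 102≥95).
P10: dominated by P3 (power draw 41≤67, sample rate 869≥102).
P11: not dominated.
P12: dominated by P3 (power draw 41≤135, sample rate 869≥743).
Pareto-optimal: P3, P6, P7, P11 → 4.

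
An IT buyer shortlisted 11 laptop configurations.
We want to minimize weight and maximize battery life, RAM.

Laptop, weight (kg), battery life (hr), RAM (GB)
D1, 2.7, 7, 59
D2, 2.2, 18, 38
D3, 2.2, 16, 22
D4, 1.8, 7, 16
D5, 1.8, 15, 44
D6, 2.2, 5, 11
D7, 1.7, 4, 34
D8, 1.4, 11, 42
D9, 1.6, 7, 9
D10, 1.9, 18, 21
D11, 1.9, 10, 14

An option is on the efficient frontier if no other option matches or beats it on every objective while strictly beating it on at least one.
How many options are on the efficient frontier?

D1: not dominated (best RAM).
D2: not dominated.
D3: dominated by D2 (weight 2.2≤2.2, battery life 18≥16, RAM 38≥22).
D4: dominated by D5 (weight 1.8≤1.8, battery life 15≥7, RAM 44≥16).
D5: not dominated.
D6: dominated by D2 (weight 2.2≤2.2, battery life 18≥5, RAM 38≥11).
D7: dominated by D8 (weight 1.4≤1.7, battery life 11≥4, RAM 42≥34).
D8: not dominated (best weight).
D9: dominated by D8 (weight 1.4≤1.6, battery life 11≥7, RAM 42≥9).
D10: not dominated.
D11: dominated by D5 (weight 1.8≤1.9, battery life 15≥10, RAM 44≥14).
Pareto-optimal: D1, D2, D5, D8, D10 → 5.

5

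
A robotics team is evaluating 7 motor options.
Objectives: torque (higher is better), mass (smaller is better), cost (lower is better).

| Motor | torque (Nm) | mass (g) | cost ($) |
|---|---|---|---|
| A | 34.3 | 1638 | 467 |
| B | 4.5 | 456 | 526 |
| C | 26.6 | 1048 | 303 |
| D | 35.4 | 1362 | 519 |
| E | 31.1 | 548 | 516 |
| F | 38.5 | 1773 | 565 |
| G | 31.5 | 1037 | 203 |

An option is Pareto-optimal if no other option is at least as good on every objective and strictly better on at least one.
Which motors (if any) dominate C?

G

G: torque 31.5≥26.6, mass 1037≤1048, cost 203≤303 — dominates C.
Others (A, B, D, E, F) are each worse than C on at least one objective.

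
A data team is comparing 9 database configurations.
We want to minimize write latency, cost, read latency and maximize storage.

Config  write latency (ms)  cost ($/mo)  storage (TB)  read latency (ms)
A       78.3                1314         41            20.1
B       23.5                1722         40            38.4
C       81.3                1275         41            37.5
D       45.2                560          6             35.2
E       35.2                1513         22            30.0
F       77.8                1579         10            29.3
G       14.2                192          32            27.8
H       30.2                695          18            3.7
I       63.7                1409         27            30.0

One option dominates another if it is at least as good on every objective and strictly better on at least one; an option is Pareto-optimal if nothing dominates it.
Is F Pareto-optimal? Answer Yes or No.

G vs F: write latency 14.2≤77.8, cost 192≤1579, storage 32≥10, read latency 27.8≤29.3 — G is at least as good on every objective and strictly better on at least one, so G dominates F.

No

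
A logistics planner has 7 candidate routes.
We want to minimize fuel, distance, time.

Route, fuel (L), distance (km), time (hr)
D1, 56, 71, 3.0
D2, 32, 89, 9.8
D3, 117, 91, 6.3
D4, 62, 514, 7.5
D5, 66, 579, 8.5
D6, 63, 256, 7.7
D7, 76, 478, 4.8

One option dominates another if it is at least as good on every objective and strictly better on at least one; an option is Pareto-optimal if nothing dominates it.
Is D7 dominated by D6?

D6 vs D7: D6 is worse on time (7.7 vs 4.8), so it does not dominate D7.

No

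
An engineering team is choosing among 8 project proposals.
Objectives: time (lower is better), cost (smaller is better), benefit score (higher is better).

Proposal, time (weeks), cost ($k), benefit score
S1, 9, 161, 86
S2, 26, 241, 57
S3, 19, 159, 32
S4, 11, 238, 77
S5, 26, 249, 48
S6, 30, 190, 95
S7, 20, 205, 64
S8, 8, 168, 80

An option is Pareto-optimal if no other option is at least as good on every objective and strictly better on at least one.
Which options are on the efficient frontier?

S1, S3, S6, S8

S1: not dominated.
S2: dominated by S1 (time 9≤26, cost 161≤241, benefit score 86≥57).
S3: not dominated (best cost).
S4: dominated by S1 (time 9≤11, cost 161≤238, benefit score 86≥77).
S5: dominated by S1 (time 9≤26, cost 161≤249, benefit score 86≥48).
S6: not dominated (best benefit score).
S7: dominated by S1 (time 9≤20, cost 161≤205, benefit score 86≥64).
S8: not dominated (best time).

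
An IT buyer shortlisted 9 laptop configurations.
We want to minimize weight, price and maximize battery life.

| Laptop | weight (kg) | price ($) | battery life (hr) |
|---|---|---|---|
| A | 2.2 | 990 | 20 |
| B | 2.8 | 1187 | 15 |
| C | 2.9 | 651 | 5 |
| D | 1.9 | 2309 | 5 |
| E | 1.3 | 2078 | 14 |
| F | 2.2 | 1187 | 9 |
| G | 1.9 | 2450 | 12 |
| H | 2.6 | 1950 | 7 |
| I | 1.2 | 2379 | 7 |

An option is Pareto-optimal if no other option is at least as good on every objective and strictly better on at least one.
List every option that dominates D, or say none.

E

E: weight 1.3≤1.9, price 2078≤2309, battery life 14≥5 — dominates D.
Others (A, B, C, F, G, H, I) are each worse than D on at least one objective.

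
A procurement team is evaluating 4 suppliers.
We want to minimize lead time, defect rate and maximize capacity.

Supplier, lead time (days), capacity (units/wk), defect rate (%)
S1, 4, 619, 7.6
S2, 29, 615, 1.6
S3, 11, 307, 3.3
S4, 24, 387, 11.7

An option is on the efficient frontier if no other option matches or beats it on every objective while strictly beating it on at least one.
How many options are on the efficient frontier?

3

S1: not dominated (best lead time).
S2: not dominated (best defect rate).
S3: not dominated.
S4: dominated by S1 (lead time 4≤24, capacity 619≥387, defect rate 7.6≤11.7).
Pareto-optimal: S1, S2, S3 → 3.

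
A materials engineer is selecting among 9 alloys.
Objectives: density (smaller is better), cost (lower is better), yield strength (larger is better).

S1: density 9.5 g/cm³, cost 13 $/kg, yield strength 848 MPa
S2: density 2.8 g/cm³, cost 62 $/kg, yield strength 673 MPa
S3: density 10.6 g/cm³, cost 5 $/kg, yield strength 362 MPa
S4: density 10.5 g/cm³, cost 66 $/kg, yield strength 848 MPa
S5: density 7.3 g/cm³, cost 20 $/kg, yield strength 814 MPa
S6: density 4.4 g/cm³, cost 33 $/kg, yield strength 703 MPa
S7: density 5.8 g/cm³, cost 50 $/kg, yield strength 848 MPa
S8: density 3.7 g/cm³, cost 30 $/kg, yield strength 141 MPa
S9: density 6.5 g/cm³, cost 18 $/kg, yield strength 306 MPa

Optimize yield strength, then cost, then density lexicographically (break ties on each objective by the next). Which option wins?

First maximize yield strength: best is 848, kept {S1, S4, S7}.
Then minimize cost: best is 13, kept {S1}.

S1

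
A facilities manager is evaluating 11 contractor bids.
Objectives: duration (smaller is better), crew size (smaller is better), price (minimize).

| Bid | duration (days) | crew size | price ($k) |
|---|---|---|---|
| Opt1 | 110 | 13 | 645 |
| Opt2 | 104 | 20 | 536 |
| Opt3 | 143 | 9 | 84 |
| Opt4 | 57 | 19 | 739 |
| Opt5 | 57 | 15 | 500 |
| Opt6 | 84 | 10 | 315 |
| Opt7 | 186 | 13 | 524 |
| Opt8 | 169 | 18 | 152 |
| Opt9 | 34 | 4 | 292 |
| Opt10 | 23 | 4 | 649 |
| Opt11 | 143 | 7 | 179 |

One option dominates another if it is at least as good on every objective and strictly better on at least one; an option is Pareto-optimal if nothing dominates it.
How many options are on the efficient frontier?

Opt1: dominated by Opt6 (duration 84≤110, crew size 10≤13, price 315≤645).
Opt2: dominated by Opt5 (duration 57≤104, crew size 15≤20, price 500≤536).
Opt3: not dominated (best price).
Opt4: dominated by Opt5 (duration 57≤57, crew size 15≤19, price 500≤739).
Opt5: dominated by Opt9 (duration 34≤57, crew size 4≤15, price 292≤500).
Opt6: dominated by Opt9 (duration 34≤84, crew size 4≤10, price 292≤315).
Opt7: dominated by Opt3 (duration 143≤186, crew size 9≤13, price 84≤524).
Opt8: dominated by Opt3 (duration 143≤169, crew size 9≤18, price 84≤152).
Opt9: not dominated.
Opt10: not dominated (best duration).
Opt11: not dominated.
Pareto-optimal: Opt3, Opt9, Opt10, Opt11 → 4.

4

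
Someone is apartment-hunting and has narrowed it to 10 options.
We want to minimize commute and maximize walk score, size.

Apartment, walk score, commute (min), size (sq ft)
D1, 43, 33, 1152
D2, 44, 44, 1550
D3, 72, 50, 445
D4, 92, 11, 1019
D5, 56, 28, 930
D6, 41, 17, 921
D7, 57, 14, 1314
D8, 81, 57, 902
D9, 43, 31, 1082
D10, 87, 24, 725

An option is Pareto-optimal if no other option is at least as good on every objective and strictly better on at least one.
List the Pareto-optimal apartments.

D2, D4, D7

D1: dominated by D7 (walk score 57≥43, commute 14≤33, size 1314≥1152).
D2: not dominated (best size).
D3: dominated by D4 (walk score 92≥72, commute 11≤50, size 1019≥445).
D4: not dominated (best walk score).
D5: dominated by D4 (walk score 92≥56, commute 11≤28, size 1019≥930).
D6: dominated by D4 (walk score 92≥41, commute 11≤17, size 1019≥921).
D7: not dominated.
D8: dominated by D4 (walk score 92≥81, commute 11≤57, size 1019≥902).
D9: dominated by D7 (walk score 57≥43, commute 14≤31, size 1314≥1082).
D10: dominated by D4 (walk score 92≥87, commute 11≤24, size 1019≥725).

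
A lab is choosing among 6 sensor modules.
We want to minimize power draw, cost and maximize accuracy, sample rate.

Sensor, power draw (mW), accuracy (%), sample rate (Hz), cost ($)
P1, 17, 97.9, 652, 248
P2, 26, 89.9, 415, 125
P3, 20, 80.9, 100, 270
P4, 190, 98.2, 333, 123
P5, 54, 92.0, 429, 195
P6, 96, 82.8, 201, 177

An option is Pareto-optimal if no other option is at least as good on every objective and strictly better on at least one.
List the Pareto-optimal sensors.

P1, P2, P4, P5

P1: not dominated (best power draw).
P2: not dominated.
P3: dominated by P1 (power draw 17≤20, accuracy 97.9≥80.9, sample rate 652≥100, cost 248≤270).
P4: not dominated (best accuracy).
P5: not dominated.
P6: dominated by P2 (power draw 26≤96, accuracy 89.9≥82.8, sample rate 415≥201, cost 125≤177).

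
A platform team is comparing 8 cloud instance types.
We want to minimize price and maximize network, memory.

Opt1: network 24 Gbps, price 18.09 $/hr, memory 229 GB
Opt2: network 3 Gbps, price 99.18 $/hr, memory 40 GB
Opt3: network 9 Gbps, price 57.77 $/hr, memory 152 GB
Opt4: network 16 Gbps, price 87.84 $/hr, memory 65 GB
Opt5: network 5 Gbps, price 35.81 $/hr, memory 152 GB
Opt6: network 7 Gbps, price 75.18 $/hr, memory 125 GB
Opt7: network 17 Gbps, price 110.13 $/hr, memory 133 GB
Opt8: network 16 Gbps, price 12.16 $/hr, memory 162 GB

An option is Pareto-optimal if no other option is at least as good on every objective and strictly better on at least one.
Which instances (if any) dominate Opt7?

Opt1

Opt1: network 24≥17, price 18.09≤110.13, memory 229≥133 — dominates Opt7.
Others (Opt2, Opt3, Opt4, Opt5, Opt6, Opt8) are each worse than Opt7 on at least one objective.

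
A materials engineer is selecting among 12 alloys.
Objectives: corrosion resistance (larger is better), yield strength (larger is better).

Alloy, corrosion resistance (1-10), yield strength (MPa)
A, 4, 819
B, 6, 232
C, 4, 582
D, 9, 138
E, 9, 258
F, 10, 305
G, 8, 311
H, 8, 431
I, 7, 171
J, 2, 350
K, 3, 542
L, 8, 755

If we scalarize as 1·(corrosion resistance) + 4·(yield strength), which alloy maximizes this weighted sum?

A: 1·4 + 4·819 = 3280
B: 1·6 + 4·232 = 934
C: 1·4 + 4·582 = 2332
D: 1·9 + 4·138 = 561
E: 1·9 + 4·258 = 1041
F: 1·10 + 4·305 = 1230
G: 1·8 + 4·311 = 1252
H: 1·8 + 4·431 = 1732
I: 1·7 + 4·171 = 691
J: 1·2 + 4·350 = 1402
K: 1·3 + 4·542 = 2171
L: 1·8 + 4·755 = 3028
Highest: A at 3280.

A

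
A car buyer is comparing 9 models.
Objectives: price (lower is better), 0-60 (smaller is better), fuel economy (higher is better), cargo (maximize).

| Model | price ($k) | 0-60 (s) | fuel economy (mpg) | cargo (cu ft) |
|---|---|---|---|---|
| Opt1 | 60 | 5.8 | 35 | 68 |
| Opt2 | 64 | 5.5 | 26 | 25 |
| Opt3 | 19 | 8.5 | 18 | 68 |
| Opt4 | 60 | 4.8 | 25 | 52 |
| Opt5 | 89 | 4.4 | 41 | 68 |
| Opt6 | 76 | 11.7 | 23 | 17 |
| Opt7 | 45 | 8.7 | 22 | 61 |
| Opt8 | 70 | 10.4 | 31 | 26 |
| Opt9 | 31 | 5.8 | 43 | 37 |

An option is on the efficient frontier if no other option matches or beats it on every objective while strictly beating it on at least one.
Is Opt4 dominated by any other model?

Opt1: worse on 0-60 (5.8 vs 4.8).
Opt2: worse on price (64 vs 60).
Opt3: worse on 0-60 (8.5 vs 4.8).
Opt5: worse on price (89 vs 60).
Opt6: worse on price (76 vs 60).
Opt7: worse on 0-60 (8.7 vs 4.8).
Opt8: worse on price (70 vs 60).
Opt9: worse on 0-60 (5.8 vs 4.8).
No option is at least as good as Opt4 on every objective and strictly better on one.

No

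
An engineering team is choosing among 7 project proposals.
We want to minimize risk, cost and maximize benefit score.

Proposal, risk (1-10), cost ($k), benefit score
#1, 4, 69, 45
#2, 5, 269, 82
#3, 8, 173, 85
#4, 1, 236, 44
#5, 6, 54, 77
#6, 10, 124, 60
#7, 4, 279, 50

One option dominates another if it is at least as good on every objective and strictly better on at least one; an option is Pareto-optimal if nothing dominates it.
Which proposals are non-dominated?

#1, #2, #3, #4, #5, #7

#1: not dominated.
#2: not dominated.
#3: not dominated (best benefit score).
#4: not dominated (best risk).
#5: not dominated (best cost).
#6: dominated by #5 (risk 6≤10, cost 54≤124, benefit score 77≥60).
#7: not dominated.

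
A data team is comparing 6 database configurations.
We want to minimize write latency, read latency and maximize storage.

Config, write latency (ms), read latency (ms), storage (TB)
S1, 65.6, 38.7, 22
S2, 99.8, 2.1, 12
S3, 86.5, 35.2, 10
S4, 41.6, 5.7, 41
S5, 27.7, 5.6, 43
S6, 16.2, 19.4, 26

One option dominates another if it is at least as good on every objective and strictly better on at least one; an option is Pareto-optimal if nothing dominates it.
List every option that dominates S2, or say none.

none

S1: worse on read latency (38.7 vs 2.1).
S3: worse on read latency (35.2 vs 2.1).
S4: worse on read latency (5.7 vs 2.1).
S5: worse on read latency (5.6 vs 2.1).
S6: worse on read latency (19.4 vs 2.1).
No option dominates S2.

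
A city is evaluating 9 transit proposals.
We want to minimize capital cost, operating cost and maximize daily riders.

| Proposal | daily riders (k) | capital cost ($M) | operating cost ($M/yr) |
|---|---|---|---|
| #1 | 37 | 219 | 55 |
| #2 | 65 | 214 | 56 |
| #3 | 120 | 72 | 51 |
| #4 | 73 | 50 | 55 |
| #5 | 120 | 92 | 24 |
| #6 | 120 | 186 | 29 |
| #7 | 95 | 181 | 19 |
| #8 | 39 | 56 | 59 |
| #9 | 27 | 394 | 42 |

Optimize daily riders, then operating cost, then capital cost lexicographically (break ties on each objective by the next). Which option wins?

#5

First maximize daily riders: best is 120, kept {#3, #5, #6}.
Then minimize operating cost: best is 24, kept {#5}.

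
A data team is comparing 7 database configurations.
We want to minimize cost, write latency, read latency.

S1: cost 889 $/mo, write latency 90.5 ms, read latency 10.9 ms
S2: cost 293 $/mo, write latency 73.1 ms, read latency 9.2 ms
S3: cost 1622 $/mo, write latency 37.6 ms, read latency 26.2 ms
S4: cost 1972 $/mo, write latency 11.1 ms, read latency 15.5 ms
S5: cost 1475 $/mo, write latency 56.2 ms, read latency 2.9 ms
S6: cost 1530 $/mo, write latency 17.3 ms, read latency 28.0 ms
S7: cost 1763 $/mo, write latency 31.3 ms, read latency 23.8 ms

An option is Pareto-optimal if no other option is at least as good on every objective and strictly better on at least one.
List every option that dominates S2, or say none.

none

S1: worse on cost (889 vs 293).
S3: worse on cost (1622 vs 293).
S4: worse on cost (1972 vs 293).
S5: worse on cost (1475 vs 293).
S6: worse on cost (1530 vs 293).
S7: worse on cost (1763 vs 293).
No option dominates S2.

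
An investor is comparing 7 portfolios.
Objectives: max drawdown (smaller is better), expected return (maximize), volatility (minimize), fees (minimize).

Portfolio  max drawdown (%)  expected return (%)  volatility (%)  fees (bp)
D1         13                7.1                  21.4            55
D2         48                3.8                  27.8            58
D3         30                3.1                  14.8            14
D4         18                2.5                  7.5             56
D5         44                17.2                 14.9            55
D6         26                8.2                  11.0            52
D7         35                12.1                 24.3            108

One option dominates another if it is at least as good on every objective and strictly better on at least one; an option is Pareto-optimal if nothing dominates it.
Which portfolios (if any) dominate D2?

D1: max drawdown 13≤48, expected return 7.1≥3.8, volatility 21.4≤27.8, fees 55≤58 — dominates D2.
D5: max drawdown 44≤48, expected return 17.2≥3.8, volatility 14.9≤27.8, fees 55≤58 — dominates D2.
D6: max drawdown 26≤48, expected return 8.2≥3.8, volatility 11.0≤27.8, fees 52≤58 — dominates D2.
Others (D3, D4, D7) are each worse than D2 on at least one objective.

D1, D5, D6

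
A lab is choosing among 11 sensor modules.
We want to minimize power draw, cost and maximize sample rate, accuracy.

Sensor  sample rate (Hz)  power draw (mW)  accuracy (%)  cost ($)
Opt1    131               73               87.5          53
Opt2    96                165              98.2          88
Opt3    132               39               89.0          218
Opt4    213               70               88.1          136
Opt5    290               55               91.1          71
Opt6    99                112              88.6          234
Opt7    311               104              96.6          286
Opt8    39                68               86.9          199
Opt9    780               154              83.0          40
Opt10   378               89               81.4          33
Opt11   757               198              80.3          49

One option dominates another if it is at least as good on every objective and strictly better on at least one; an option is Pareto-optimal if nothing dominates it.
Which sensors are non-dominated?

Opt1: not dominated.
Opt2: not dominated (best accuracy).
Opt3: not dominated (best power draw).
Opt4: dominated by Opt5 (sample rate 290≥213, power draw 55≤70, accuracy 91.1≥88.1, cost 71≤136).
Opt5: not dominated.
Opt6: dominated by Opt3 (sample rate 132≥99, power draw 39≤112, accuracy 89.0≥88.6, cost 218≤234).
Opt7: not dominated.
Opt8: dominated by Opt5 (sample rate 290≥39, power draw 55≤68, accuracy 91.1≥86.9, cost 71≤199).
Opt9: not dominated (best sample rate).
Opt10: not dominated (best cost).
Opt11: dominated by Opt9 (sample rate 780≥757, power draw 154≤198, accuracy 83.0≥80.3, cost 40≤49).

Opt1, Opt2, Opt3, Opt5, Opt7, Opt9, Opt10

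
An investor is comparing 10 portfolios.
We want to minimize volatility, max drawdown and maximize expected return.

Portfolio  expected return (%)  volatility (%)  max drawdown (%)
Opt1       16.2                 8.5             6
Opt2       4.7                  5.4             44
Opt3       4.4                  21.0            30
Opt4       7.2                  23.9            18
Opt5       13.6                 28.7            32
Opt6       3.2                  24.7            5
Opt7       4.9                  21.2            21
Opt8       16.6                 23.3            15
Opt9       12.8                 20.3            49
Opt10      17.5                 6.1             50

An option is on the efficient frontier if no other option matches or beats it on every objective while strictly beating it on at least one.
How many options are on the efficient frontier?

Opt1: not dominated.
Opt2: not dominated (best volatility).
Opt3: dominated by Opt1 (expected return 16.2≥4.4, volatility 8.5≤21.0, max drawdown 6≤30).
Opt4: dominated by Opt1 (expected return 16.2≥7.2, volatility 8.5≤23.9, max drawdown 6≤18).
Opt5: dominated by Opt1 (expected return 16.2≥13.6, volatility 8.5≤28.7, max drawdown 6≤32).
Opt6: not dominated (best max drawdown).
Opt7: dominated by Opt1 (expected return 16.2≥4.9, volatility 8.5≤21.2, max drawdown 6≤21).
Opt8: not dominated.
Opt9: dominated by Opt1 (expected return 16.2≥12.8, volatility 8.5≤20.3, max drawdown 6≤49).
Opt10: not dominated (best expected return).
Pareto-optimal: Opt1, Opt2, Opt6, Opt8, Opt10 → 5.

5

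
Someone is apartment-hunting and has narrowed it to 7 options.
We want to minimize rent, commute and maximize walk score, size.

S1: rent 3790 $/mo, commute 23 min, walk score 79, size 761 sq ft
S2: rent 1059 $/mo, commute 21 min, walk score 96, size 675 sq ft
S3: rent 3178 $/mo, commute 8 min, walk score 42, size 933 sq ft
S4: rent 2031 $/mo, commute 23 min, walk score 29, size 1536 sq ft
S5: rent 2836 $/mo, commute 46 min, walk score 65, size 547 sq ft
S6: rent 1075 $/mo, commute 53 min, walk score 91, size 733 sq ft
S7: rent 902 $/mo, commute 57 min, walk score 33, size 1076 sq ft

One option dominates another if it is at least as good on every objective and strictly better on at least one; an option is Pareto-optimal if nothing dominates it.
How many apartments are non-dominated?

6

S1: not dominated.
S2: not dominated (best walk score).
S3: not dominated (best commute).
S4: not dominated (best size).
S5: dominated by S2 (rent 1059≤2836, commute 21≤46, walk score 96≥65, size 675≥547).
S6: not dominated.
S7: not dominated (best rent).
Pareto-optimal: S1, S2, S3, S4, S6, S7 → 6.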